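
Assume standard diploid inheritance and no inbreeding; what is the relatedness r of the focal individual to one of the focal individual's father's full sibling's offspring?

Each parent–offspring link contributes a factor of 1/2, and independent paths through distinct common ancestors add.
First cousins share one grandparent pair — two paths of length 4: r = 2·(1/2)^4 = 1/8.

0.125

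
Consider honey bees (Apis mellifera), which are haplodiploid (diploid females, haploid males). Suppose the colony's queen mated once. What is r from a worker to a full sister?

0.75

Haplodiploid full sisters inherit their father's entire haploid genome identically (contributing 1/2) and on average half of their mother's contribution (1/2 · 1/2 = 1/4); r = 1/2 + 1/4 = 3/4.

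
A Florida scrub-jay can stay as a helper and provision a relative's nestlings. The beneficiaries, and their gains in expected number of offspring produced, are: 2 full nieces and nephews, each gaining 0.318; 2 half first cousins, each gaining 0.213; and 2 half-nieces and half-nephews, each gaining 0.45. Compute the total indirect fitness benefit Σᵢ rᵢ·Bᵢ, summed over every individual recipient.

0.298125

r to a full niece or nephew = 1/4 (full aunt/uncle↔niece/nephew: two paths of length 3 through the shared grandparent pair: r = 2·(1/2)^3 = 1/4).
r to a half first cousin = 1/16 (half first cousins share one grandparent — one path of length 4: r = (1/2)^4 = 1/16).
r to a half-niece or half-nephew = 1/8 (half-aunt/uncle↔niece/nephew: one path of length 3: r = (1/2)^3 = 1/8).
Summing one r·B term per recipient: 2·0.25·0.318 + 2·0.0625·0.213 + 2·0.125·0.45 = 0.298125.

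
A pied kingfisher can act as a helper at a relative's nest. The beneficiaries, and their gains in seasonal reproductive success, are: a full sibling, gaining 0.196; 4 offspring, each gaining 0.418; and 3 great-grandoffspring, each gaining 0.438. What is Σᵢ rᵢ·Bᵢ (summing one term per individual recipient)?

r to a full sibling = 1/2 (full sibs share both parents — two paths of length 2: r = 2·(1/2)^2 = 1/2).
r to an offspring = 0.5 (one parent–offspring link: r = (1/2)^1 = 1/2).
r to a great-grandoffspring = 0.125 (three parent–offspring links: r = (1/2)^3 = 1/8).
Summing one r·B term per recipient: 1·0.5·0.196 + 4·0.5·0.418 + 3·0.125·0.438 = 1.09825.

1.09825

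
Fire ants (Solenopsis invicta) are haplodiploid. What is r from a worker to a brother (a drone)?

0.25

Her haploid brother carries none of their father's genes and a random half of their mother's genome; that half matches the maternal half of her own genome with probability 1/2: r = 1/2 · 1/2 = 1/4.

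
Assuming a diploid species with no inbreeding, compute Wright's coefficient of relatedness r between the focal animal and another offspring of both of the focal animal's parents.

Each parent–offspring link contributes a factor of 1/2, and independent paths through distinct common ancestors add.
Full sibs share both parents — two paths of length 2: r = 2·(1/2)^2 = 1/2.

0.5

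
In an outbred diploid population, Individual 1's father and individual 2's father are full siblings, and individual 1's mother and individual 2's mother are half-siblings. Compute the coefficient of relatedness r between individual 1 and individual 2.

0.1875

Independent pedigree routes through distinct common ancestors add.
Individual 1 and individual 2 are related in two ways: first cousins through their fathers (r = 1/8) and half first cousins through their mothers (r = 1/16).
r = 1/8 + 1/16 = 0.1875.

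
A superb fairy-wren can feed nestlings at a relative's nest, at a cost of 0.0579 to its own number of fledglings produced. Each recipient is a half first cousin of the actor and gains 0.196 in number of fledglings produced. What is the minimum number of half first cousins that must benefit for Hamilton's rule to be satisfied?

5

r to a half first cousin = 1/16 (half first cousins share one grandparent — one path of length 4: r = (1/2)^4 = 1/16).
Hamilton's rule: n·r·B > C  ⇒  n > C/(r·B) = 0.0579/(0.0625·0.196) = 4.727.
The smallest integer exceeding 4.727 is 5.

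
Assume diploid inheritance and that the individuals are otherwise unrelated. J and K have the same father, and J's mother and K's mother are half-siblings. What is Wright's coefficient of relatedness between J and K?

Relatedness sums over independent paths through distinct common ancestors.
J and K are related in two ways: half-sibs through their shared father (r = 1/4) and half first cousins through their mothers (r = 1/16).
r = 1/4 + 1/16 = 5/16 = 0.3125.

0.3125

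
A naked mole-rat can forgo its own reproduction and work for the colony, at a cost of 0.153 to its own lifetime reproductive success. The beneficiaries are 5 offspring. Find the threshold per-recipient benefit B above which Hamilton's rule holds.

0.0612

r to an offspring = 0.5 (one parent–offspring link: r = (1/2)^1 = 1/2).
Hamilton's rule with n recipients of equal r: n·r·B > C, so B > C/(n·r) = 0.153/(5·0.5) = 0.0612.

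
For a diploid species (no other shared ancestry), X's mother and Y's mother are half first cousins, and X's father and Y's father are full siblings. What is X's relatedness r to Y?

Wright's path rule: contributions from independent ancestry routes add.
X and Y are related in two ways: half second cousins through their mothers (r = 1/64) and first cousins through their fathers (r = 1/8).
r = 1/64 + 1/8 = 9/64 = 0.140625.

0.140625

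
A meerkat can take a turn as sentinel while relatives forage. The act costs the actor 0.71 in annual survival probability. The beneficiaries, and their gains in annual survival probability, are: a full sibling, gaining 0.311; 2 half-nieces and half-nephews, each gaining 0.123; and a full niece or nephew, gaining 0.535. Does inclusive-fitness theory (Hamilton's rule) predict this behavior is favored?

Hamilton's rule: the trait is favored when the sum of r·B over every recipient exceeds the actor's cost C.
r to a full sibling = 1/2 (full sibs share both parents — two paths of length 2: r = 2·(1/2)^2 = 1/2).
r to a half-niece or half-nephew = 1/8 (half-aunt/uncle↔niece/nephew: one path of length 3: r = (1/2)^3 = 1/8).
r to a full niece or nephew = 0.25 (full aunt/uncle↔niece/nephew: two paths of length 3 through the shared grandparent pair: r = 2·(1/2)^3 = 1/4).
Summing one r·B term per recipient: 1·0.5·0.311 + 2·0.125·0.123 + 1·0.25·0.535 = 0.32.
0.32 < 0.71: the indirect benefit is less than the cost.

No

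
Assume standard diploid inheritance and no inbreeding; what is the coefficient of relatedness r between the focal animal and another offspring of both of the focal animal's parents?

Each parent–offspring link contributes a factor of 1/2, and independent paths through distinct common ancestors add.
Full sibs share both parents — two paths of length 2: r = 2·(1/2)^2 = 1/2.

0.5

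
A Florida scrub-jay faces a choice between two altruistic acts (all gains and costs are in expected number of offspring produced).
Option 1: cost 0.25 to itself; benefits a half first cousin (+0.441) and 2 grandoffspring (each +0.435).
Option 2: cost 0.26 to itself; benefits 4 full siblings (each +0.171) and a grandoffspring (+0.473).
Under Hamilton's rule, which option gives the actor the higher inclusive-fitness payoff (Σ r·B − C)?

Option 1: r to a half first cousin = 0.0625.
Option 1: r to a grandoffspring = 0.25.
Option 1: Σ r·B − C = (1·0.0625·0.441 + 2·0.25·0.435) − 0.25 = -0.0049375.
Option 2: r to a full sibling = 0.5.
Option 2: r to a grandoffspring = 0.25.
Option 2: Σ r·B − C = (4·0.5·0.171 + 1·0.25·0.473) − 0.26 = 0.20025.
Option 2 has the higher net inclusive-fitness payoff.

Option 2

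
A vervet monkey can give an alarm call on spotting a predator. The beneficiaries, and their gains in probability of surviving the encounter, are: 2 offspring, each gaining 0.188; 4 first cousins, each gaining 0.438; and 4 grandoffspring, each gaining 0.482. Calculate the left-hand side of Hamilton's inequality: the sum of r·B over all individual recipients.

r to an offspring = 1/2 (one parent–offspring link: r = (1/2)^1 = 1/2).
r to a first cousin = 1/8 (first cousins share one grandparent pair — two paths of length 4: r = 2·(1/2)^4 = 1/8).
r to a grandoffspring = 0.25 (two parent–offspring links: r = (1/2)^2 = 1/4).
Summing one r·B term per recipient: 2·0.5·0.188 + 4·0.125·0.438 + 4·0.25·0.482 = 0.889.

0.889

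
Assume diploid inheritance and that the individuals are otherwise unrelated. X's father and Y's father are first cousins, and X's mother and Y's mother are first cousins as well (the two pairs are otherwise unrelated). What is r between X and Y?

0.0625

Independent pedigree routes through distinct common ancestors add.
X and Y are related in two ways: second cousins through their fathers (r = 1/32) and second cousins through their mothers (r = 1/32).
r = 1/32 + 1/32 = 0.0625.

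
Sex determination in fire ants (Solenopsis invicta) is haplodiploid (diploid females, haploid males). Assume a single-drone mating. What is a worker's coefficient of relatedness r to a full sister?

Haplodiploid full sisters inherit their father's entire haploid genome identically (contributing 1/2) and on average half of their mother's contribution (1/2 · 1/2 = 1/4); r = 1/2 + 1/4 = 3/4.

0.75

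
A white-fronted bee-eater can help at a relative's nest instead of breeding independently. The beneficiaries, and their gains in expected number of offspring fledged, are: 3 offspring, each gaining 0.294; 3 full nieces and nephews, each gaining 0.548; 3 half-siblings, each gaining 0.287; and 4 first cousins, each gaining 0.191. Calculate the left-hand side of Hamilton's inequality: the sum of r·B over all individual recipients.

1.16275

r to an offspring = 0.5 (one parent–offspring link: r = (1/2)^1 = 1/2).
r to a full niece or nephew = 0.25 (full aunt/uncle↔niece/nephew: two paths of length 3 through the shared grandparent pair: r = 2·(1/2)^3 = 1/4).
r to a half-sibling = 1/4 (half-sibs share one parent — one path of length 2: r = (1/2)^2 = 1/4).
r to a first cousin = 1/8 (first cousins share one grandparent pair — two paths of length 4: r = 2·(1/2)^4 = 1/8).
Summing one r·B term per recipient: 3·0.5·0.294 + 3·0.25·0.548 + 3·0.25·0.287 + 4·0.125·0.191 = 1.16275.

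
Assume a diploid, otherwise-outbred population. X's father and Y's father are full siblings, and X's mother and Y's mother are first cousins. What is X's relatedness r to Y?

0.15625

Wright's path rule: contributions from independent ancestry routes add.
X and Y are related in two ways: first cousins through their fathers (r = 1/8) and second cousins through their mothers (r = 1/32).
r = 1/8 + 1/32 = 0.15625.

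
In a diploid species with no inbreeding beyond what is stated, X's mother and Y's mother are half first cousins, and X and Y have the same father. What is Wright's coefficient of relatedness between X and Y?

Independent pedigree routes through distinct common ancestors add.
X and Y are related in two ways: half second cousins through their mothers (r = 1/64) and half-sibs through their shared father (r = 1/4).
r = 1/64 + 1/4 = 17/64 = 0.265625.

0.265625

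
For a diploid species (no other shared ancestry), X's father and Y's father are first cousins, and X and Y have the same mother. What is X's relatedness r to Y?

Independent pedigree routes through distinct common ancestors add.
X and Y are related in two ways: second cousins through their fathers (r = 1/32) and half-sibs through their shared mother (r = 1/4).
r = 1/32 + 1/4 = 9/32 = 0.28125.

0.28125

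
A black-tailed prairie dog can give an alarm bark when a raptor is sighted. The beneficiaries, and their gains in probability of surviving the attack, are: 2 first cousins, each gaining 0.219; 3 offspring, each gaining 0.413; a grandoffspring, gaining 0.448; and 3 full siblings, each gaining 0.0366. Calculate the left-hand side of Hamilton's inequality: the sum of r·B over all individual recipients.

r to a first cousin = 0.125 (first cousins share one grandparent pair — two paths of length 4: r = 2·(1/2)^4 = 1/8).
r to an offspring = 0.5 (one parent–offspring link: r = (1/2)^1 = 1/2).
r to a grandoffspring = 1/4 (two parent–offspring links: r = (1/2)^2 = 1/4).
r to a full sibling = 0.5 (full sibs share both parents — two paths of length 2: r = 2·(1/2)^2 = 1/2).
Summing one r·B term per recipient: 2·0.125·0.219 + 3·0.5·0.413 + 1·0.25·0.448 + 3·0.5·0.0366 = 0.84115.

0.84115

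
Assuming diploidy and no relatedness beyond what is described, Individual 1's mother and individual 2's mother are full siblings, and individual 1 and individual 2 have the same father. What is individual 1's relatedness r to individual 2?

Wright's path rule: contributions from independent ancestry routes add.
Individual 1 and individual 2 are related in two ways: first cousins through their mothers (r = 1/8) and half-sibs through their shared father (r = 1/4).
r = 1/8 + 1/4 = 0.375.

0.375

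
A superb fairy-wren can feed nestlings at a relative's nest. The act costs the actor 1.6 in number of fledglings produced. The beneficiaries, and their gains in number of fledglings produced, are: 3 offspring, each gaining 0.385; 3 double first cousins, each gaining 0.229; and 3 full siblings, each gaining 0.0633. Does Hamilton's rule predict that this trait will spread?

Hamilton's rule: the trait is favored when the sum of r·B over every recipient exceeds the actor's cost C.
r to an offspring = 0.5 (one parent–offspring link: r = (1/2)^1 = 1/2).
r to a double first cousin = 1/4 (double first cousins share both grandparent pairs — four paths of length 4: r = 4·(1/2)^4 = 1/4).
r to a full sibling = 0.5 (full sibs share both parents — two paths of length 2: r = 2·(1/2)^2 = 1/2).
Summing one r·B term per recipient: 3·0.5·0.385 + 3·0.25·0.229 + 3·0.5·0.0633 = 0.8442.
0.8442 < 1.6: the indirect benefit is less than the cost.

No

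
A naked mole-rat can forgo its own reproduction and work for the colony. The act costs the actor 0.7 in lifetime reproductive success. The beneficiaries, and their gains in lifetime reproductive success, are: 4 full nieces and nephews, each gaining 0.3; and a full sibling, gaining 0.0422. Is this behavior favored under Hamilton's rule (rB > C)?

Hamilton's rule: the trait is favored when the sum of r·B over every recipient exceeds the actor's cost C.
r to a full niece or nephew = 0.25 (full aunt/uncle↔niece/nephew: two paths of length 3 through the shared grandparent pair: r = 2·(1/2)^3 = 1/4).
r to a full sibling = 1/2 (full sibs share both parents — two paths of length 2: r = 2·(1/2)^2 = 1/2).
Summing one r·B term per recipient: 4·0.25·0.3 + 1·0.5·0.0422 = 0.3211.
0.3211 < 0.7: the indirect benefit is less than the cost.

No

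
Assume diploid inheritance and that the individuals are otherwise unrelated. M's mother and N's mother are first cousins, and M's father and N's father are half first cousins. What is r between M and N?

0.046875

With two independent routes of shared ancestry, r is the sum of the two contributions.
M and N are related in two ways: second cousins through their mothers (r = 1/32) and half second cousins through their fathers (r = 1/64).
r = 1/32 + 1/64 = 3/64 = 0.046875.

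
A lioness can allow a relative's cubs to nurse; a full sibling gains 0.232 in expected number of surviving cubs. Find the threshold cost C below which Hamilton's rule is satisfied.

r to a full sibling = 1/2 (full sibs share both parents — two paths of length 2: r = 2·(1/2)^2 = 1/2).
Hamilton's rule: n·r·B > C, so the trait is favored while C < n·r·B = 1·0.5·0.232 = 0.116.

0.116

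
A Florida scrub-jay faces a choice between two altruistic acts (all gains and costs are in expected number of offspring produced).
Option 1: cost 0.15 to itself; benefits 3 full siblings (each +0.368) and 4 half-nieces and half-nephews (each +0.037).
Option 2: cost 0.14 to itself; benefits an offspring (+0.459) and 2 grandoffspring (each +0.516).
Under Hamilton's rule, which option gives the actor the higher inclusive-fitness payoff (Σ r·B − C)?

Option 1

Option 1: r to a full sibling = 0.5.
Option 1: r to a half-niece or half-nephew = 0.125.
Option 1: Σ r·B − C = (3·0.5·0.368 + 4·0.125·0.037) − 0.15 = 0.4205.
Option 2: r to an offspring = 0.5.
Option 2: r to a grandoffspring = 0.25.
Option 2: Σ r·B − C = (1·0.5·0.459 + 2·0.25·0.516) − 0.14 = 0.3475.
Option 1 has the higher net inclusive-fitness payoff.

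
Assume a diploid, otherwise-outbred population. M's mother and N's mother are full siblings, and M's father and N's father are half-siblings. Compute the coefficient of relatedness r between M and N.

Independent pedigree routes through distinct common ancestors add.
M and N are related in two ways: first cousins through their mothers (r = 1/8) and half first cousins through their fathers (r = 1/16).
r = 1/8 + 1/16 = 0.1875.

0.1875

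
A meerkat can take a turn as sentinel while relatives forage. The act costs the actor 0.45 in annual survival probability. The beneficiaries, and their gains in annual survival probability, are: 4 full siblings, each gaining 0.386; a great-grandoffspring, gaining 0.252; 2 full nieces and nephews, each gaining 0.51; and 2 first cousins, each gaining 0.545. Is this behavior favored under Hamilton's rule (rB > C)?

Hamilton's rule: the trait is favored when the sum of r·B over every recipient exceeds the actor's cost C.
r to a full sibling = 0.5 (full sibs share both parents — two paths of length 2: r = 2·(1/2)^2 = 1/2).
r to a great-grandoffspring = 0.125 (three parent–offspring links: r = (1/2)^3 = 1/8).
r to a full niece or nephew = 0.25 (full aunt/uncle↔niece/nephew: two paths of length 3 through the shared grandparent pair: r = 2·(1/2)^3 = 1/4).
r to a first cousin = 1/8 (first cousins share one grandparent pair — two paths of length 4: r = 2·(1/2)^4 = 1/8).
Summing one r·B term per recipient: 4·0.5·0.386 + 1·0.125·0.252 + 2·0.25·0.51 + 2·0.125·0.545 = 1.19475.
1.19475 > 0.45: the indirect benefit exceeds the cost.

Yes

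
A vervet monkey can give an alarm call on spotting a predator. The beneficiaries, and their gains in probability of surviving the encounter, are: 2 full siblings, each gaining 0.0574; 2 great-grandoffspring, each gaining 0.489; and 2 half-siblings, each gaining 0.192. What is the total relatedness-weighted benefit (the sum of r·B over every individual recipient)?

r to a full sibling = 0.5 (full sibs share both parents — two paths of length 2: r = 2·(1/2)^2 = 1/2).
r to a great-grandoffspring = 0.125 (three parent–offspring links: r = (1/2)^3 = 1/8).
r to a half-sibling = 0.25 (half-sibs share one parent — one path of length 2: r = (1/2)^2 = 1/4).
Summing one r·B term per recipient: 2·0.5·0.0574 + 2·0.125·0.489 + 2·0.25·0.192 = 0.27565.

0.27565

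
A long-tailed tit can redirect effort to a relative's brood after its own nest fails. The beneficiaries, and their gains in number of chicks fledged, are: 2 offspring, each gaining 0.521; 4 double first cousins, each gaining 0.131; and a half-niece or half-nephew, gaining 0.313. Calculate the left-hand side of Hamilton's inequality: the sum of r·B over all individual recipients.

r to an offspring = 0.5 (one parent–offspring link: r = (1/2)^1 = 1/2).
r to a double first cousin = 0.25 (double first cousins share both grandparent pairs — four paths of length 4: r = 4·(1/2)^4 = 1/4).
r to a half-niece or half-nephew = 1/8 (half-aunt/uncle↔niece/nephew: one path of length 3: r = (1/2)^3 = 1/8).
Summing one r·B term per recipient: 2·0.5·0.521 + 4·0.25·0.131 + 1·0.125·0.313 = 0.691125.

0.691125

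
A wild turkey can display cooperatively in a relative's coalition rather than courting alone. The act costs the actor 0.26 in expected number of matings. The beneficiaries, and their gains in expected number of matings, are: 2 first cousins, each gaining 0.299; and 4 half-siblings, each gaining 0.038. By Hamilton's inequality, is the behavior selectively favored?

Hamilton's rule: the trait is favored when the sum of r·B over every recipient exceeds the actor's cost C.
r to a first cousin = 0.125 (first cousins share one grandparent pair — two paths of length 4: r = 2·(1/2)^4 = 1/8).
r to a half-sibling = 1/4 (half-sibs share one parent — one path of length 2: r = (1/2)^2 = 1/4).
Summing one r·B term per recipient: 2·0.125·0.299 + 4·0.25·0.038 = 0.11275.
0.11275 < 0.26: the indirect benefit is less than the cost.

No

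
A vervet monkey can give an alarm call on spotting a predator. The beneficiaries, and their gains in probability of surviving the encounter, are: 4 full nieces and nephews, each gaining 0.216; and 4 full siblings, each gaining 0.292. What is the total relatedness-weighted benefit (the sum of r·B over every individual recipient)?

r to a full niece or nephew = 1/4 (full aunt/uncle↔niece/nephew: two paths of length 3 through the shared grandparent pair: r = 2·(1/2)^3 = 1/4).
r to a full sibling = 0.5 (full sibs share both parents — two paths of length 2: r = 2·(1/2)^2 = 1/2).
Summing one r·B term per recipient: 4·0.25·0.216 + 4·0.5·0.292 = 0.8.

0.8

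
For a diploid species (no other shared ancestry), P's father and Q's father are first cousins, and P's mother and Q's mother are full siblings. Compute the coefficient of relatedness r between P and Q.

0.15625

With two independent routes of shared ancestry, r is the sum of the two contributions.
P and Q are related in two ways: second cousins through their fathers (r = 1/32) and first cousins through their mothers (r = 1/8).
r = 1/32 + 1/8 = 0.15625.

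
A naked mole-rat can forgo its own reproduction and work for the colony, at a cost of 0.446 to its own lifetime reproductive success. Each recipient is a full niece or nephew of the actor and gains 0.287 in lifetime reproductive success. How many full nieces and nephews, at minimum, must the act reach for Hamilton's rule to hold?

r to a full niece or nephew = 1/4 (full aunt/uncle↔niece/nephew: two paths of length 3 through the shared grandparent pair: r = 2·(1/2)^3 = 1/4).
Hamilton's rule: n·r·B > C  ⇒  n > C/(r·B) = 0.446/(0.25·0.287) = 6.216.
The smallest integer exceeding 6.216 is 7.

7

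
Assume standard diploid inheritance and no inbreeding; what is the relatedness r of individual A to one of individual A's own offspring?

Each parent–offspring link contributes a factor of 1/2, and independent paths through distinct common ancestors add.
One parent–offspring link: r = (1/2)^1 = 1/2.

0.5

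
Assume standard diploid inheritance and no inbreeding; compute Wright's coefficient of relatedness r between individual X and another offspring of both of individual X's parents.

0.5

Each parent–offspring link contributes a factor of 1/2, and independent paths through distinct common ancestors add.
Full sibs share both parents — two paths of length 2: r = 2·(1/2)^2 = 1/2.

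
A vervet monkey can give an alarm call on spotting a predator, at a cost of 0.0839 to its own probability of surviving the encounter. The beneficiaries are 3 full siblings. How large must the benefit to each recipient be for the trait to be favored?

r to a full sibling = 0.5 (full sibs share both parents — two paths of length 2: r = 2·(1/2)^2 = 1/2).
Hamilton's rule with n recipients of equal r: n·r·B > C, so B > C/(n·r) = 0.0839/(3·0.5) = 0.0559.

0.0559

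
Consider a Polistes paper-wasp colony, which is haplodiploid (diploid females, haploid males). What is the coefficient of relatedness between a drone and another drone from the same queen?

0.5

Haploid brothers each carry a random half of the queen's diploid genome, so on average they share half: r = 1/2.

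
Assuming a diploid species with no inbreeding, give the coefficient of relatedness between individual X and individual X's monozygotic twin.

Each parent–offspring link contributes a factor of 1/2, and independent paths through distinct common ancestors add.
Monozygotic twins share every allele identical by descent: r = 1.

1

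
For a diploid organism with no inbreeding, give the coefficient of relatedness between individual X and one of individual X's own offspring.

0.5

Each parent–offspring link contributes a factor of 1/2, and independent paths through distinct common ancestors add.
One parent–offspring link: r = (1/2)^1 = 1/2.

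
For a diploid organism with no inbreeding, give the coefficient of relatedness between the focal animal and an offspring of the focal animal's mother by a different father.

0.25

Each parent–offspring link contributes a factor of 1/2, and independent paths through distinct common ancestors add.
Half-sibs share one parent — one path of length 2: r = (1/2)^2 = 1/4.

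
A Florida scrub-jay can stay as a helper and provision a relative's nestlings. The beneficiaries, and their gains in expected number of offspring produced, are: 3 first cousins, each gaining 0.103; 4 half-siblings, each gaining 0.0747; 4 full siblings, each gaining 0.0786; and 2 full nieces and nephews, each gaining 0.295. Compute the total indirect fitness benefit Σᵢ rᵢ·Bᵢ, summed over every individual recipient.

r to a first cousin = 1/8 (first cousins share one grandparent pair — two paths of length 4: r = 2·(1/2)^4 = 1/8).
r to a half-sibling = 0.25 (half-sibs share one parent — one path of length 2: r = (1/2)^2 = 1/4).
r to a full sibling = 1/2 (full sibs share both parents — two paths of length 2: r = 2·(1/2)^2 = 1/2).
r to a full niece or nephew = 1/4 (full aunt/uncle↔niece/nephew: two paths of length 3 through the shared grandparent pair: r = 2·(1/2)^3 = 1/4).
Summing one r·B term per recipient: 3·0.125·0.103 + 4·0.25·0.0747 + 4·0.5·0.0786 + 2·0.25·0.295 = 0.418025.

0.418025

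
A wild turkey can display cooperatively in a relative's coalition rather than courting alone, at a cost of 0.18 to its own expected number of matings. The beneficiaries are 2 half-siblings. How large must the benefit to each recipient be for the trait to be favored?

0.36

r to a half-sibling = 0.25 (half-sibs share one parent — one path of length 2: r = (1/2)^2 = 1/4).
Hamilton's rule with n recipients of equal r: n·r·B > C, so B > C/(n·r) = 0.18/(2·0.25) = 0.36.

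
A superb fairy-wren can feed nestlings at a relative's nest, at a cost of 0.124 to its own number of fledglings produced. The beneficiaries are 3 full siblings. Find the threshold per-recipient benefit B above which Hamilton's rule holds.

0.0827

r to a full sibling = 1/2 (full sibs share both parents — two paths of length 2: r = 2·(1/2)^2 = 1/2).
Hamilton's rule with n recipients of equal r: n·r·B > C, so B > C/(n·r) = 0.124/(3·0.5) = 0.0827.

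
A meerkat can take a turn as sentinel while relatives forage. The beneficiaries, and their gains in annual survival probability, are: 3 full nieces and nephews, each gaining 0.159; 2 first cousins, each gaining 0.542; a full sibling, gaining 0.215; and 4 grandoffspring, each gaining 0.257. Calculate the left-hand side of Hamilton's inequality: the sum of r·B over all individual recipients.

0.61925

r to a full niece or nephew = 0.25 (full aunt/uncle↔niece/nephew: two paths of length 3 through the shared grandparent pair: r = 2·(1/2)^3 = 1/4).
r to a first cousin = 0.125 (first cousins share one grandparent pair — two paths of length 4: r = 2·(1/2)^4 = 1/8).
r to a full sibling = 0.5 (full sibs share both parents — two paths of length 2: r = 2·(1/2)^2 = 1/2).
r to a grandoffspring = 0.25 (two parent–offspring links: r = (1/2)^2 = 1/4).
Summing one r·B term per recipient: 3·0.25·0.159 + 2·0.125·0.542 + 1·0.5·0.215 + 4·0.25·0.257 = 0.61925.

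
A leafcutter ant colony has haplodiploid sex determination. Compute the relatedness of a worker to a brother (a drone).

Her haploid brother carries none of their father's genes and a random half of their mother's genome; that half matches the maternal half of her own genome with probability 1/2: r = 1/2 · 1/2 = 1/4.

0.25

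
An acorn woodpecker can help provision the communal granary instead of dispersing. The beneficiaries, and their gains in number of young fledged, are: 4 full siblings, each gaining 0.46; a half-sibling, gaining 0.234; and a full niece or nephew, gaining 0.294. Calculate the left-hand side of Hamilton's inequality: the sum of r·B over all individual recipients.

r to a full sibling = 1/2 (full sibs share both parents — two paths of length 2: r = 2·(1/2)^2 = 1/2).
r to a half-sibling = 1/4 (half-sibs share one parent — one path of length 2: r = (1/2)^2 = 1/4).
r to a full niece or nephew = 1/4 (full aunt/uncle↔niece/nephew: two paths of length 3 through the shared grandparent pair: r = 2·(1/2)^3 = 1/4).
Summing one r·B term per recipient: 4·0.5·0.46 + 1·0.25·0.234 + 1·0.25·0.294 = 1.052.

1.052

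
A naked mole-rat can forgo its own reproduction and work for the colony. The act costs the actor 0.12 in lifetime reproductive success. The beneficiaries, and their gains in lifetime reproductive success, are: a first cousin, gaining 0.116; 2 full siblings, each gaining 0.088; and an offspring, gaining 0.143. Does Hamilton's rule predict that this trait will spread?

Hamilton's rule: the trait is favored when the sum of r·B over every recipient exceeds the actor's cost C.
r to a first cousin = 1/8 (first cousins share one grandparent pair — two paths of length 4: r = 2·(1/2)^4 = 1/8).
r to a full sibling = 1/2 (full sibs share both parents — two paths of length 2: r = 2·(1/2)^2 = 1/2).
r to an offspring = 1/2 (one parent–offspring link: r = (1/2)^1 = 1/2).
Summing one r·B term per recipient: 1·0.125·0.116 + 2·0.5·0.088 + 1·0.5·0.143 = 0.174.
0.174 > 0.12: the indirect benefit exceeds the cost.

Yes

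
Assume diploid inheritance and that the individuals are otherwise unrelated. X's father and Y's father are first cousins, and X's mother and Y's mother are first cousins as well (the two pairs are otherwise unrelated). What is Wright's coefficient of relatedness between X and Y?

Independent pedigree routes through distinct common ancestors add.
X and Y are related in two ways: second cousins through their fathers (r = 1/32) and second cousins through their mothers (r = 1/32).
r = 1/32 + 1/32 = 1/16 = 0.0625.

0.0625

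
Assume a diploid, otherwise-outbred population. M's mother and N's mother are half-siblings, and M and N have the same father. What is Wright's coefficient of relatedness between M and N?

Wright's path rule: contributions from independent ancestry routes add.
M and N are related in two ways: half first cousins through their mothers (r = 1/16) and half-sibs through their shared father (r = 1/4).
r = 1/16 + 1/4 = 0.3125.

0.3125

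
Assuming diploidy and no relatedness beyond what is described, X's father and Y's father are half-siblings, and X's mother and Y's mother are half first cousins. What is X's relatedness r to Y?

0.078125

With two independent routes of shared ancestry, r is the sum of the two contributions.
X and Y are related in two ways: half first cousins through their fathers (r = 1/16) and half second cousins through their mothers (r = 1/64).
r = 1/16 + 1/64 = 0.078125.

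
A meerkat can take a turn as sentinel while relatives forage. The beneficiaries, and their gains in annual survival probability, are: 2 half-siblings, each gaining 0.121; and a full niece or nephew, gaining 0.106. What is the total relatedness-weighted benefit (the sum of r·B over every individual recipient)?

0.087

r to a half-sibling = 0.25 (half-sibs share one parent — one path of length 2: r = (1/2)^2 = 1/4).
r to a full niece or nephew = 1/4 (full aunt/uncle↔niece/nephew: two paths of length 3 through the shared grandparent pair: r = 2·(1/2)^3 = 1/4).
Summing one r·B term per recipient: 2·0.25·0.121 + 1·0.25·0.106 = 0.087.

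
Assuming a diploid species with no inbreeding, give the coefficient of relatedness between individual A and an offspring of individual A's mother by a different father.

Each parent–offspring link contributes a factor of 1/2, and independent paths through distinct common ancestors add.
Half-sibs share one parent — one path of length 2: r = (1/2)^2 = 1/4.

0.25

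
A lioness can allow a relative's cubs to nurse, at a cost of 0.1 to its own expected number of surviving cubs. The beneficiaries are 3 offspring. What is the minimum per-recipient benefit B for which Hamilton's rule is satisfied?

r to an offspring = 1/2 (one parent–offspring link: r = (1/2)^1 = 1/2).
Hamilton's rule with n recipients of equal r: n·r·B > C, so B > C/(n·r) = 0.1/(3·0.5) = 0.0667.

0.0667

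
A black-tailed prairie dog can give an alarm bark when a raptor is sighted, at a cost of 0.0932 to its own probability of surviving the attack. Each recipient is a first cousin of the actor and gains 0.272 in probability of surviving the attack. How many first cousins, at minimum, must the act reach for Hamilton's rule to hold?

r to a first cousin = 1/8 (first cousins share one grandparent pair — two paths of length 4: r = 2·(1/2)^4 = 1/8).
Hamilton's rule: n·r·B > C  ⇒  n > C/(r·B) = 0.0932/(0.125·0.272) = 2.741.
The smallest integer exceeding 2.741 is 3.

3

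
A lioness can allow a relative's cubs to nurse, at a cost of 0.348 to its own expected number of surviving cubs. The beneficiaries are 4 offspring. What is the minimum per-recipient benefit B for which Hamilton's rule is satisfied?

r to an offspring = 0.5 (one parent–offspring link: r = (1/2)^1 = 1/2).
Hamilton's rule with n recipients of equal r: n·r·B > C, so B > C/(n·r) = 0.348/(4·0.5) = 0.174.

0.174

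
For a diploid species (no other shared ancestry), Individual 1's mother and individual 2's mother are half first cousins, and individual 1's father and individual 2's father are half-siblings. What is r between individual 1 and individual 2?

Independent pedigree routes through distinct common ancestors add.
Individual 1 and individual 2 are related in two ways: half second cousins through their mothers (r = 1/64) and half first cousins through their fathers (r = 1/16).
r = 1/64 + 1/16 = 5/64 = 0.078125.

0.078125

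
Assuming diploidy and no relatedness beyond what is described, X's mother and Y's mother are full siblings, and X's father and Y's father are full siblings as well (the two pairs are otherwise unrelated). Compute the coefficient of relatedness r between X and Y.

0.25

Relatedness sums over independent paths through distinct common ancestors.
X and Y are related in two ways: first cousins through their mothers (r = 1/8) and first cousins through their fathers (r = 1/8) — i.e. double first cousins.
r = 1/8 + 1/8 = 1/4 = 0.25.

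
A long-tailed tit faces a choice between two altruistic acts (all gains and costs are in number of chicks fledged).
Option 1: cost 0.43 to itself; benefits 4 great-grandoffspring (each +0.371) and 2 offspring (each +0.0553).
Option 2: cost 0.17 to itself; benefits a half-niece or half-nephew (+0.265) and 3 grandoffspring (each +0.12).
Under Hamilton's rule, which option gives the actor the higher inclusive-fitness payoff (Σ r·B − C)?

Option 1: r to a great-grandoffspring = 0.125.
Option 1: r to an offspring = 0.5.
Option 1: Σ r·B − C = (4·0.125·0.371 + 2·0.5·0.0553) − 0.43 = -0.1892.
Option 2: r to a half-niece or half-nephew = 0.125.
Option 2: r to a grandoffspring = 0.25.
Option 2: Σ r·B − C = (1·0.125·0.265 + 3·0.25·0.12) − 0.17 = -0.046875.
Option 2 has the higher net inclusive-fitness payoff.

Option 2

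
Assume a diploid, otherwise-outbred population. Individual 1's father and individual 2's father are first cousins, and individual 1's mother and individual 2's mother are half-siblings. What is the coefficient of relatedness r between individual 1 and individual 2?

0.09375

With two independent routes of shared ancestry, r is the sum of the two contributions.
Individual 1 and individual 2 are related in two ways: second cousins through their fathers (r = 1/32) and half first cousins through their mothers (r = 1/16).
r = 1/32 + 1/16 = 0.09375.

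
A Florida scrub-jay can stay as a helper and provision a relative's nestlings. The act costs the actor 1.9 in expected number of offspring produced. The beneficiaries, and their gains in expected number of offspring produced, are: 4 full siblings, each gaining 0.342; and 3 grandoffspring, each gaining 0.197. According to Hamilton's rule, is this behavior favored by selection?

Hamilton's rule: the trait is favored when the sum of r·B over every recipient exceeds the actor's cost C.
r to a full sibling = 0.5 (full sibs share both parents — two paths of length 2: r = 2·(1/2)^2 = 1/2).
r to a grandoffspring = 1/4 (two parent–offspring links: r = (1/2)^2 = 1/4).
Summing one r·B term per recipient: 4·0.5·0.342 + 3·0.25·0.197 = 0.83175.
0.83175 < 1.9: the indirect benefit is less than the cost.

No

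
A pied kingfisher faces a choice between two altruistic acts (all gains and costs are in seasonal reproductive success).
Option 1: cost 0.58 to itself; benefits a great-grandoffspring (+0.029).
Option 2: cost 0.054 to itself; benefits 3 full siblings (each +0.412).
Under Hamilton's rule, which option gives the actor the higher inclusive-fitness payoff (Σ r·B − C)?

Option 1: r to a great-grandoffspring = 0.125.
Option 1: Σ r·B − C = (1·0.125·0.029) − 0.58 = -0.576375.
Option 2: r to a full sibling = 0.5.
Option 2: Σ r·B − C = (3·0.5·0.412) − 0.054 = 0.564.
Option 2 has the higher net inclusive-fitness payoff.

Option 2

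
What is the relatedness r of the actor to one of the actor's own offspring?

Each parent–offspring link contributes a factor of 1/2, and independent paths through distinct common ancestors add.
One parent–offspring link: r = (1/2)^1 = 1/2.

0.5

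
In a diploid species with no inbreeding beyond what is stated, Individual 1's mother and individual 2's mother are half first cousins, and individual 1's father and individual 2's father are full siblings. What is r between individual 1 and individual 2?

With two independent routes of shared ancestry, r is the sum of the two contributions.
Individual 1 and individual 2 are related in two ways: half second cousins through their mothers (r = 1/64) and first cousins through their fathers (r = 1/8).
r = 1/64 + 1/8 = 9/64 = 0.140625.

0.140625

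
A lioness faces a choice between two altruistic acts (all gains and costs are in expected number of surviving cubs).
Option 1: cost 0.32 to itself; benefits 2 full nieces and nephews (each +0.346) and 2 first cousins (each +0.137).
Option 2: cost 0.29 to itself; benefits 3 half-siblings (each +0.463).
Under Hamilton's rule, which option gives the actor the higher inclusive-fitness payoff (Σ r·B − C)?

Option 1: r to a full niece or nephew = 0.25.
Option 1: r to a first cousin = 0.125.
Option 1: Σ r·B − C = (2·0.25·0.346 + 2·0.125·0.137) − 0.32 = -0.11275.
Option 2: r to a half-sibling = 0.25.
Option 2: Σ r·B − C = (3·0.25·0.463) − 0.29 = 0.05725.
Option 2 has the higher net inclusive-fitness payoff.

Option 2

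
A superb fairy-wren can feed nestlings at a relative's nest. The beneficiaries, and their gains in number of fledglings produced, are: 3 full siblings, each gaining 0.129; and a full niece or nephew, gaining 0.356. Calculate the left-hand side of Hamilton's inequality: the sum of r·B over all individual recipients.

r to a full sibling = 0.5 (full sibs share both parents — two paths of length 2: r = 2·(1/2)^2 = 1/2).
r to a full niece or nephew = 0.25 (full aunt/uncle↔niece/nephew: two paths of length 3 through the shared grandparent pair: r = 2·(1/2)^3 = 1/4).
Summing one r·B term per recipient: 3·0.5·0.129 + 1·0.25·0.356 = 0.2825.

0.2825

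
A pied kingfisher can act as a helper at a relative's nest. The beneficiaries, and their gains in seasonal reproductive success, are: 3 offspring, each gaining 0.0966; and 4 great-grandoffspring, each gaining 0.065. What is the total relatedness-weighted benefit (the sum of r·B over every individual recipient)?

r to an offspring = 0.5 (one parent–offspring link: r = (1/2)^1 = 1/2).
r to a great-grandoffspring = 0.125 (three parent–offspring links: r = (1/2)^3 = 1/8).
Summing one r·B term per recipient: 3·0.5·0.0966 + 4·0.125·0.065 = 0.1774.

0.1774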